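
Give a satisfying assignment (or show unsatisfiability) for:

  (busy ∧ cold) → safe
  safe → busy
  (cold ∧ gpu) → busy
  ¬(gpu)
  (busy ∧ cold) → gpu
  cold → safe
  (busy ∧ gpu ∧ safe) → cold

gpu: False; cold: False; busy: True; safe: True

Unit clause (¬gpu) forces gpu = False.
Try cold = True:
  (¬cold ∨ safe) forces safe = True.
  (¬busy ∨ ¬cold ∨ gpu) forces busy = False.
  clause (busy ∨ ¬safe) is falsified — backtrack.
So cold = False.
Set busy = True.
Set safe = True.
Check each clause:
  (¬gpu): ¬gpu holds.
  (¬cold ∨ safe): ¬cold holds.
  (¬busy ∨ ¬cold ∨ safe): ¬cold holds.
  (¬busy ∨ ¬cold ∨ gpu): ¬cold holds.
  (¬busy ∨ cold ∨ ¬gpu ∨ ¬safe): ¬gpu holds.
  (busy ∨ ¬safe): busy holds.
  (busy ∨ ¬cold ∨ ¬gpu): busy holds.
All clauses satisfied.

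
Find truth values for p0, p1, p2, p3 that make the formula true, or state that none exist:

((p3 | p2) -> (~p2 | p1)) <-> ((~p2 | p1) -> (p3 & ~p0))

p0 = False, p1 = True, p2 = False, p3 = True

  ((p3 | p2) -> (~p2 | p1)) <-> ((~p2 | p1) -> (p3 & ~p0)) = True
    (p3 | p2) -> (~p2 | p1) = True
      p3 | p2 = True
      ~p2 | p1 = True
        ~p2 = True
    (~p2 | p1) -> (p3 & ~p0) = True
      ~p2 | p1 = True
        ~p2 = True
      p3 & ~p0 = True
        ~p0 = True
The formula evaluates to True.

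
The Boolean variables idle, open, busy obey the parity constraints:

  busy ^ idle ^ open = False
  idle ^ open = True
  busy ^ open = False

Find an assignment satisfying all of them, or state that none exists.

idle = False, open = True, busy = True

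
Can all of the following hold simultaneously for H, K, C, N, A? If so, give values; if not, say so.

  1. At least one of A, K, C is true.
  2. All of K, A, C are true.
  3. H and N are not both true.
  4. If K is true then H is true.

H: True, K: True, C: True, N: False, A: True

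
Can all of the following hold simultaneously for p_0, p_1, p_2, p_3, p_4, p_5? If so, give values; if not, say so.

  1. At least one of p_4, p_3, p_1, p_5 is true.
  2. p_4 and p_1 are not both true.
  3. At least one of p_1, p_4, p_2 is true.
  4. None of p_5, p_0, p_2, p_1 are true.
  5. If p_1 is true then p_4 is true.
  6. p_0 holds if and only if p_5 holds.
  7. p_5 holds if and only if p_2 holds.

p_0 = False, p_1 = False, p_2 = False, p_3 = False, p_4 = True, p_5 = False

  (1) {p_4, p_3, p_1, p_5}: 1 true — at least one ✓
  (2) p_4=T, p_1=F — not both ✓
  (3) {p_1, p_4, p_2}: 1 true — at least one ✓
  (4) {p_5, p_0, p_2, p_1}: 0 true — none ✓
  (5) p_1=F ⇒ p_4: vacuous ✓
  (6) p_0=F, p_5=F — same ✓
  (7) p_5=F, p_2=F — same ✓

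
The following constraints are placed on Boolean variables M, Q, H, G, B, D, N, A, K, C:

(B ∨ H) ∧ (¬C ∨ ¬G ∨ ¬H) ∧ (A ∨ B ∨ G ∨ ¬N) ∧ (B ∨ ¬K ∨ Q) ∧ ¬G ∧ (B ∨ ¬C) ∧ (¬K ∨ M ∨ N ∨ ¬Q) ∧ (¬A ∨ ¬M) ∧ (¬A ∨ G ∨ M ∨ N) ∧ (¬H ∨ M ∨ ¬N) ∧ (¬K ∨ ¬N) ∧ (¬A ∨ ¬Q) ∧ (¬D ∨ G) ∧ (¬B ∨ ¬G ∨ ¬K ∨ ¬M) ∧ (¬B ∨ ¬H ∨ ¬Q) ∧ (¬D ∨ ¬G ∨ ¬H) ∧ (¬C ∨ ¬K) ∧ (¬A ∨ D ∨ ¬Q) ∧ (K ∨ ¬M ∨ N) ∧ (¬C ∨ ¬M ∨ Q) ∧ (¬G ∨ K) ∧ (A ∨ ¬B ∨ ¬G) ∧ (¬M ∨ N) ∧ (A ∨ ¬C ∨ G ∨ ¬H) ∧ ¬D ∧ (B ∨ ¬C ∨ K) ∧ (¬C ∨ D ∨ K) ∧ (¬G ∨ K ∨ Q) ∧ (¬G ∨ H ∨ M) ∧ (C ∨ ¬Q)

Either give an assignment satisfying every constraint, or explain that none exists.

Unit clause (¬G) forces G = False.
In (¬D ∨ G) only ¬D is left, so D = False.
Set M = False.
Set Q = False.
Set H = True.
  then (¬H ∨ M ∨ ¬N) forces N = False.
  then (¬A ∨ G ∨ M ∨ N) forces A = False.
  then (A ∨ ¬C ∨ G ∨ ¬H) forces C = False.
Set B = False.
  then (B ∨ ¬K ∨ Q) forces K = False.
All clauses satisfied.

M = False, Q = False, H = True, G = False, B = False, D = False, N = False, A = False, K = False, C = False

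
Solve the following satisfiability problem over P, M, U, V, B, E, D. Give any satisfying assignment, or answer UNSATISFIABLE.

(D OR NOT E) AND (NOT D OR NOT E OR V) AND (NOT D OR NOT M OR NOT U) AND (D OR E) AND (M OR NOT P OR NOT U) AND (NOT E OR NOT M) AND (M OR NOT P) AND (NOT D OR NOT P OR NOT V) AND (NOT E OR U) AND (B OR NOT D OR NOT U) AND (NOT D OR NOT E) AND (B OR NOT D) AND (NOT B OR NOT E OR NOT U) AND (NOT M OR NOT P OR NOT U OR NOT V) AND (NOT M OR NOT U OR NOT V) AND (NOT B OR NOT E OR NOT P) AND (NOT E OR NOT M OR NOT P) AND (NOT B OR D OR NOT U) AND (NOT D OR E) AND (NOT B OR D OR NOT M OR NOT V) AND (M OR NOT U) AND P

The formula is unsatisfiable.

Case E = True:
  (D OR NOT E) forces D = True.
  Clause (NOT D OR NOT E) is falsified — contradiction.
Case E = False:
  (D OR E) forces D = True.
  Clause (NOT D OR E) is falsified — contradiction.
Both cases fail, so the formula is unsatisfiable.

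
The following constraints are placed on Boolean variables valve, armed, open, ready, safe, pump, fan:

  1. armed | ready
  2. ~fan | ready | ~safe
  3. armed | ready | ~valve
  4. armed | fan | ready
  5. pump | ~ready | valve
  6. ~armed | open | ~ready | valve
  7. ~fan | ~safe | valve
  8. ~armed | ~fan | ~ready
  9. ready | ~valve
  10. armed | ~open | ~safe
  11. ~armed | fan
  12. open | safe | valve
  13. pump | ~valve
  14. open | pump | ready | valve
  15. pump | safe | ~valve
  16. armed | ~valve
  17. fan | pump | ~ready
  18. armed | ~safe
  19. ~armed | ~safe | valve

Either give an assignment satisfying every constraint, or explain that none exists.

valve: False; armed: True; open: True; ready: False; safe: False; pump: True; fan: True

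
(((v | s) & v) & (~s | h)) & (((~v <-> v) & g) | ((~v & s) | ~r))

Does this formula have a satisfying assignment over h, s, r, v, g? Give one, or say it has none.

h = False; s = False; r = False; v = True; g = False

  ((v | s) & v) & (~s | h) = True
    (v | s) & v = True
      v | s = True
    ~s | h = True
      ~s = True
  ((~v <-> v) & g) | ((~v & s) | ~r) = True
    (~v <-> v) & g = False
      ~v <-> v = False
        ~v = False
    (~v & s) | ~r = True
      ~v & s = False
        ~v = False
      ~r = True
Both conjuncts True, so the formula holds.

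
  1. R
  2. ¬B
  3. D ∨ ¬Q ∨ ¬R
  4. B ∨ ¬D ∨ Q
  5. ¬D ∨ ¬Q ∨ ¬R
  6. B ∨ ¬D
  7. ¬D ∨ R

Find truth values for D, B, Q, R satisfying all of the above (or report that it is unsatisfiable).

D=F; B=F; Q=F; R=T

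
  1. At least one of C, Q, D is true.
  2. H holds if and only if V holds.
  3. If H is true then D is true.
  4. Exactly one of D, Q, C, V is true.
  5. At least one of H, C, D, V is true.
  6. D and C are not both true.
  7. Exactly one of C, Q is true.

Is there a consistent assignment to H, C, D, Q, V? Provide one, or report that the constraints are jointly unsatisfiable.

H=F; C=T; D=F; Q=F; V=F

  (1) {C, Q, D}: 1 true — at least one ✓
  (2) H=F, V=F — same ✓
  (3) H=F ⇒ D: vacuous ✓
  (4) {D, Q, C, V}: 1 true — exactly one ✓
  (5) {H, C, D, V}: 1 true — at least one ✓
  (6) D=F, C=T — not both ✓
  (7) {C, Q}: 1 true — exactly one ✓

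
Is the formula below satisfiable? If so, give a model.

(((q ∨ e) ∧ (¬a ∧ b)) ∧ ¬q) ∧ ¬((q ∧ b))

a = False, e = True, q = False, b = True

  ((q ∨ e) ∧ (¬a ∧ b)) ∧ ¬q = True
    (q ∨ e) ∧ (¬a ∧ b) = True
      q ∨ e = True
      ¬a ∧ b = True
        ¬a = True
    ¬q = True
  ¬((q ∧ b)) = True
    q ∧ b = False
Both conjuncts True, so the formula holds.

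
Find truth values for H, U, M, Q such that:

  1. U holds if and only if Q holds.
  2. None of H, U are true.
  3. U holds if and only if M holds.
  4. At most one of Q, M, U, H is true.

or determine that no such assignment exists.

H = False, U = False, M = False, Q = False

  (1) U=F, Q=F — same ✓
  (2) {H, U}: 0 true — none ✓
  (3) U=F, M=F — same ✓
  (4) {Q, M, U, H}: 0 true — at most one ✓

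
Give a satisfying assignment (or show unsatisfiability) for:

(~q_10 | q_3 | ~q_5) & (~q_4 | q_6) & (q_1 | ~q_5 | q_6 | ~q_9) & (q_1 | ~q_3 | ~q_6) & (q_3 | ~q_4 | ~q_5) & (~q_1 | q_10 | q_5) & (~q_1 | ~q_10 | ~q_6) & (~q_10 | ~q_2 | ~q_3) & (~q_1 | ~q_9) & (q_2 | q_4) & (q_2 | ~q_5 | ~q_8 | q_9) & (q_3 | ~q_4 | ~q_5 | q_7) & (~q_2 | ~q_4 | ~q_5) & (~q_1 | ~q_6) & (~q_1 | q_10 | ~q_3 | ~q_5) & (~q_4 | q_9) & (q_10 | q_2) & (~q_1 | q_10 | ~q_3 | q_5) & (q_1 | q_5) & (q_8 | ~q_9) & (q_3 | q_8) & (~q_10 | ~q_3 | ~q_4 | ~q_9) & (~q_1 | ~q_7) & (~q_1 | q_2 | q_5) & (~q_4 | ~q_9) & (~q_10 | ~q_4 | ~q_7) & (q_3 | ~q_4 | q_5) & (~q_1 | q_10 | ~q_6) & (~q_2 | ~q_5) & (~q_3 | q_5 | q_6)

Set q_1 = True.
  then (~q_1 | ~q_9) forces q_9 = False.
  then (~q_1 | ~q_6) forces q_6 = False.
  then (~q_4 | q_9) forces q_4 = False.
  then (~q_1 | ~q_7) forces q_7 = False.
  then (q_2 | q_4) forces q_2 = True.
  then (~q_2 | ~q_5) forces q_5 = False.
  then (~q_3 | q_5 | q_6) forces q_3 = False.
  then (~q_1 | q_10 | q_5) forces q_10 = True.
  then (q_3 | q_8) forces q_8 = True.
All clauses satisfied.

q_1 = True; q_2 = True; q_3 = False; q_4 = False; q_5 = False; q_6 = False; q_7 = False; q_8 = True; q_9 = False; q_10 = True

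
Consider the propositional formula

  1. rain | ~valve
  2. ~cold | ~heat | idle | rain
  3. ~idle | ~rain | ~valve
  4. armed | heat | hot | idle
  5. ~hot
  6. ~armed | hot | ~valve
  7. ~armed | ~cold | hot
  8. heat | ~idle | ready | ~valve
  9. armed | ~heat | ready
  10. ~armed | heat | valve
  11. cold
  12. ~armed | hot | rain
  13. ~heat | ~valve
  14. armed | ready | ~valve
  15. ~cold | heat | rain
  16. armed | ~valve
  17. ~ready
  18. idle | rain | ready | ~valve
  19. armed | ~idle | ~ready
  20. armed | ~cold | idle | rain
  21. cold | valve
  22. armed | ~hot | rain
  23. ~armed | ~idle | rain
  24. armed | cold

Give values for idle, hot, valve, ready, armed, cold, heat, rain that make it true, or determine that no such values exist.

idle=T; hot=F; valve=F; ready=F; armed=F; cold=T; heat=F; rain=T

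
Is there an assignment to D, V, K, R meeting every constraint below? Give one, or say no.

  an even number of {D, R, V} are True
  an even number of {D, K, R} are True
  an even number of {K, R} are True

D=F, V=F, K=F, R=F

{D, R, V}: 0 true → even ✓
{D, K, R}: 0 true → even ✓
{K, R}: 0 true → even ✓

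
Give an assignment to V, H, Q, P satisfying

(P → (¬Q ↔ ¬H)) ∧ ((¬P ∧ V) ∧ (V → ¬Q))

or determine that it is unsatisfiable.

V: True, H: True, Q: False, P: False

  P → (¬Q ↔ ¬H) = True
    ¬Q ↔ ¬H = False
      ¬Q = True
      ¬H = False
  (¬P ∧ V) ∧ (V → ¬Q) = True
    ¬P ∧ V = True
      ¬P = True
    V → ¬Q = True
      ¬Q = True
Both conjuncts True, so the formula holds.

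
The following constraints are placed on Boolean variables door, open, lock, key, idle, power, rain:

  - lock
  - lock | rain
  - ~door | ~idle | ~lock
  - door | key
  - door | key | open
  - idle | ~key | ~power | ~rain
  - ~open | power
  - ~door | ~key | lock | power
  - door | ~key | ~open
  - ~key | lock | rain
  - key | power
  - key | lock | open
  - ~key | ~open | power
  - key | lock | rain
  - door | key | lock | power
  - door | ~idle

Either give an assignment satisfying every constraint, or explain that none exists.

door = False, open = False, lock = True, key = True, idle = False, power = False, rain = False

Unit clause (lock) forces lock = True.
Set door = False.
  then (door | key) forces key = True.
  then (door | ~key | ~open) forces open = False.
  then (door | ~idle) forces idle = False.
Set power = False.
Set rain = False.
All clauses satisfied.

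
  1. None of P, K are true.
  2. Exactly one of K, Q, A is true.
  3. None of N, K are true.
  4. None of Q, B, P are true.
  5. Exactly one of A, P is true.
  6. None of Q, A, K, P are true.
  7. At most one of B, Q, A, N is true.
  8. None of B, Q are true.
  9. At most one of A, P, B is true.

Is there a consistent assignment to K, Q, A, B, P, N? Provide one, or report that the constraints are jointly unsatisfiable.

Case A = True:
  Constraint (6) is violated (A=T) — contradiction.
Case A = False:
  (1) forces P = False.
  Constraint (5) is violated (A=F, P=F) — contradiction.
Both cases fail — unsatisfiable.

Unsatisfiable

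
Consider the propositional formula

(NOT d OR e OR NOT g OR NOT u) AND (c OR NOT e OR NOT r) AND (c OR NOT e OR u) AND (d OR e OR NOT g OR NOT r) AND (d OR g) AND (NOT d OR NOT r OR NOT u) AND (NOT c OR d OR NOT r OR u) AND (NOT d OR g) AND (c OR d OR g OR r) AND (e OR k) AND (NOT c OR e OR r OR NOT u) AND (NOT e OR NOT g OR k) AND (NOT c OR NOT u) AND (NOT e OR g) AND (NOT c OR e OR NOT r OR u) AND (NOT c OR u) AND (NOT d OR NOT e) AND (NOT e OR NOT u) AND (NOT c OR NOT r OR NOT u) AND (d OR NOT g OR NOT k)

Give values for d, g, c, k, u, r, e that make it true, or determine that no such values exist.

d = True, g = True, c = False, k = True, u = False, r = True, e = False

Try d = False:
  (d OR g) forces g = True.
  (d OR NOT g OR NOT k) forces k = False.
  (e OR k) forces e = True.
  clause (NOT e OR NOT g OR k) is falsified — backtrack.
So d = True.
  then (NOT d OR g) forces g = True.
  then (NOT d OR NOT e) forces e = False.
  then (NOT d OR e OR NOT g OR NOT u) forces u = False.
  then (e OR k) forces k = True.
  then (NOT c OR u) forces c = False.
Set r = True.
All clauses satisfied.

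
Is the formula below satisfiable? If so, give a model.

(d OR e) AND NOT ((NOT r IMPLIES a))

r = False; a = False; d = True; e = False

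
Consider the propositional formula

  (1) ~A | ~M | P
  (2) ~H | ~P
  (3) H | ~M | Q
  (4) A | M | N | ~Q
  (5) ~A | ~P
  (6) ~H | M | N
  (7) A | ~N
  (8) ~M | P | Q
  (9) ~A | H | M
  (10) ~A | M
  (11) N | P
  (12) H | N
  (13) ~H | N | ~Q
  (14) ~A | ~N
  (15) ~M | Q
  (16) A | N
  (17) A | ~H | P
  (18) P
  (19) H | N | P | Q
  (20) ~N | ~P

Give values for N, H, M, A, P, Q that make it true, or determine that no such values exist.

Case A = True:
  (~A | ~P) forces P = False.
  Clause (P) is falsified — contradiction.
Case A = False:
  (A | ~N) forces N = False.
  Clause (A | N) is falsified — contradiction.
Both cases fail, so the formula is unsatisfiable.

The formula is unsatisfiable.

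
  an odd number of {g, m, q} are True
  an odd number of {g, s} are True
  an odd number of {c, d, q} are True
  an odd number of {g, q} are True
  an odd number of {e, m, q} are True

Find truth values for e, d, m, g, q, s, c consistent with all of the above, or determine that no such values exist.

e = True; d = False; m = False; g = True; q = False; s = False; c = True

{g, m, q}: 1 true → odd ✓
{g, s}: 1 true → odd ✓
{c, d, q}: 1 true → odd ✓
{g, q}: 1 true → odd ✓
{e, m, q}: 1 true → odd ✓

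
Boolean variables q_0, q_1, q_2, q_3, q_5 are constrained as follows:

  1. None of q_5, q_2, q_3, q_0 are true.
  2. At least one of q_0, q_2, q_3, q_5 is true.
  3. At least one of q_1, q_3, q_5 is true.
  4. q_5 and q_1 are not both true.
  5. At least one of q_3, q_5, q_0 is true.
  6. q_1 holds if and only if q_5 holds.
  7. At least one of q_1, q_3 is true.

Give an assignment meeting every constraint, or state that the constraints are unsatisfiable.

No satisfying assignment exists.

Case q_0 = True:
  Constraint (1) is violated (q_0=T) — contradiction.
Case q_0 = False:
  (1) forces q_5 = False.
  (1) forces q_2 = False.
  (1) forces q_3 = False.
  Constraint (2) is violated (q_0=F, q_2=F, q_3=F, q_5=F) — contradiction.
Both cases fail — unsatisfiable.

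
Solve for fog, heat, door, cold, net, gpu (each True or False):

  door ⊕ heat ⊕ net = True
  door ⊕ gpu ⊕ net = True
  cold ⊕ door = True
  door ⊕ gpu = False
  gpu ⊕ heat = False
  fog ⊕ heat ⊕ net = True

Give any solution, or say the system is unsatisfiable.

fog = False, heat = False, door = False, cold = True, net = True, gpu = False

door ⊕ heat ⊕ net = F ⊕ F ⊕ T = True ✓
door ⊕ gpu ⊕ net = F ⊕ F ⊕ T = True ✓
cold ⊕ door = T ⊕ F = True ✓
door ⊕ gpu = F ⊕ F = False ✓
gpu ⊕ heat = F ⊕ F = False ✓
fog ⊕ heat ⊕ net = F ⊕ F ⊕ T = True ✓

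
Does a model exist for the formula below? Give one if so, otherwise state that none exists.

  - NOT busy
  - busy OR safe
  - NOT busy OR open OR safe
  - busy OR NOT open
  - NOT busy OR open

safe=T; open=F; busy=F

Unit clause (NOT busy) forces busy = False.
In (busy OR safe) only safe is left, so safe = True.
In (busy OR NOT open) only NOT open is left, so open = False.
All clauses satisfied.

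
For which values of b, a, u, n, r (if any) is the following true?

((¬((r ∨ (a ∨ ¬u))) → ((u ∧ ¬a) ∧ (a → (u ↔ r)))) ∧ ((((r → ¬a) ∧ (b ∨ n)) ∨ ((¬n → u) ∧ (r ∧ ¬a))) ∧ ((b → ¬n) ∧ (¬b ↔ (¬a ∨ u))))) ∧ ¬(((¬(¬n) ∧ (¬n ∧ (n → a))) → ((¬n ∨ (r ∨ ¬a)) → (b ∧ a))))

The conjunct ¬(((¬(¬n) ∧ (¬n ∧ (n → a))) → ((¬n ∨ (r ∨ ¬a)) → (b ∧ a)))) is unsatisfiable on its own:
  n = True: this becomes ¬((False → ((r ∨ ¬a) → (b ∧ a)))) = False.
  n = False: this becomes ¬((False → (b ∧ a))) = False.
So the whole conjunction is unsatisfiable.

Unsatisfiable — no assignment works.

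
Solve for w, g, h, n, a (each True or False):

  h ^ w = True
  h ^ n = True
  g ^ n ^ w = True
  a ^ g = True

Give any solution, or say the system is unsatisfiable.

w = True; g = True; h = False; n = True; a = False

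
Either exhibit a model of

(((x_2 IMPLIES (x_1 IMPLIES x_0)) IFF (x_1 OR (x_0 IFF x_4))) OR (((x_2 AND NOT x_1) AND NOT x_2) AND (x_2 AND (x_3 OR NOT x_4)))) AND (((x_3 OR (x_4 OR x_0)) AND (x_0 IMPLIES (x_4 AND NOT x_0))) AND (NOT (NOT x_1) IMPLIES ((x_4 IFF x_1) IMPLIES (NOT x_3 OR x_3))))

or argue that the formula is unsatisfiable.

x_0 = False, x_1 = False, x_2 = False, x_3 = True, x_4 = False

  ((x_2 IMPLIES (x_1 IMPLIES x_0)) IFF (x_1 OR (x_0 IFF x_4))) OR (((x_2 AND NOT x_1) AND NOT x_2) AND (x_2 AND (x_3 OR NOT x_4))) = True
    (x_2 IMPLIES (x_1 IMPLIES x_0)) IFF (x_1 OR (x_0 IFF x_4)) = True
      x_2 IMPLIES (x_1 IMPLIES x_0) = True
        x_1 IMPLIES x_0 = True
      x_1 OR (x_0 IFF x_4) = True
        x_0 IFF x_4 = True
    ((x_2 AND NOT x_1) AND NOT x_2) AND (x_2 AND (x_3 OR NOT x_4)) = False
      (x_2 AND NOT x_1) AND NOT x_2 = False
        x_2 AND NOT x_1 = False
          NOT x_1 = True
        NOT x_2 = True
      x_2 AND (x_3 OR NOT x_4) = False
        x_3 OR NOT x_4 = True
          NOT x_4 = True
  ((x_3 OR (x_4 OR x_0)) AND (x_0 IMPLIES (x_4 AND NOT x_0))) AND (NOT (NOT x_1) IMPLIES ((x_4 IFF x_1) IMPLIES (NOT x_3 OR x_3))) = True
    (x_3 OR (x_4 OR x_0)) AND (x_0 IMPLIES (x_4 AND NOT x_0)) = True
      x_3 OR (x_4 OR x_0) = True
        x_4 OR x_0 = False
      x_0 IMPLIES (x_4 AND NOT x_0) = True
        x_4 AND NOT x_0 = False
          NOT x_0 = True
    NOT (NOT x_1) IMPLIES ((x_4 IFF x_1) IMPLIES (NOT x_3 OR x_3)) = True
      NOT (NOT x_1) = False
        NOT x_1 = True
      (x_4 IFF x_1) IMPLIES (NOT x_3 OR x_3) = True
        x_4 IFF x_1 = True
        NOT x_3 OR x_3 = True
          NOT x_3 = False
Both conjuncts True, so the formula holds.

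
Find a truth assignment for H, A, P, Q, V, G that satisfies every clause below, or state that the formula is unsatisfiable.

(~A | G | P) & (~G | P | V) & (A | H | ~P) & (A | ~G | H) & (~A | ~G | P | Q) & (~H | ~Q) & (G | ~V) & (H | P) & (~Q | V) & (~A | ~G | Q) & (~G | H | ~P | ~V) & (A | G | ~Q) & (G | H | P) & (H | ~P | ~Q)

H = True, A = False, P = False, Q = False, V = False, G = False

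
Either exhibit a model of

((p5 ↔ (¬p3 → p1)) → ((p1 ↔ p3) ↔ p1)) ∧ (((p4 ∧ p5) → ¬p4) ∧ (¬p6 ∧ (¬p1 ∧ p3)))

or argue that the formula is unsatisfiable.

p1 = False; p3 = True; p4 = False; p5 = False; p6 = False

  (p5 ↔ (¬p3 → p1)) → ((p1 ↔ p3) ↔ p1) = True
    p5 ↔ (¬p3 → p1) = False
      ¬p3 → p1 = True
        ¬p3 = False
    (p1 ↔ p3) ↔ p1 = True
      p1 ↔ p3 = False
  ((p4 ∧ p5) → ¬p4) ∧ (¬p6 ∧ (¬p1 ∧ p3)) = True
    (p4 ∧ p5) → ¬p4 = True
      p4 ∧ p5 = False
      ¬p4 = True
    ¬p6 ∧ (¬p1 ∧ p3) = True
      ¬p6 = True
      ¬p1 ∧ p3 = True
        ¬p1 = True
Both conjuncts True, so the formula holds.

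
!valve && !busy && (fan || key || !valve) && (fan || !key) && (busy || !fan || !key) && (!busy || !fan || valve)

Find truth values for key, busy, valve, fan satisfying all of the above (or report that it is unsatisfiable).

key = False, busy = False, valve = False, fan = True

Unit clause (!valve) forces valve = False.
Unit clause (!busy) forces busy = False.
Try key = True:
  (fan || !key) forces fan = True.
  clause (busy || !fan || !key) is falsified — backtrack.
So key = False.
Set fan = True.
All clauses satisfied.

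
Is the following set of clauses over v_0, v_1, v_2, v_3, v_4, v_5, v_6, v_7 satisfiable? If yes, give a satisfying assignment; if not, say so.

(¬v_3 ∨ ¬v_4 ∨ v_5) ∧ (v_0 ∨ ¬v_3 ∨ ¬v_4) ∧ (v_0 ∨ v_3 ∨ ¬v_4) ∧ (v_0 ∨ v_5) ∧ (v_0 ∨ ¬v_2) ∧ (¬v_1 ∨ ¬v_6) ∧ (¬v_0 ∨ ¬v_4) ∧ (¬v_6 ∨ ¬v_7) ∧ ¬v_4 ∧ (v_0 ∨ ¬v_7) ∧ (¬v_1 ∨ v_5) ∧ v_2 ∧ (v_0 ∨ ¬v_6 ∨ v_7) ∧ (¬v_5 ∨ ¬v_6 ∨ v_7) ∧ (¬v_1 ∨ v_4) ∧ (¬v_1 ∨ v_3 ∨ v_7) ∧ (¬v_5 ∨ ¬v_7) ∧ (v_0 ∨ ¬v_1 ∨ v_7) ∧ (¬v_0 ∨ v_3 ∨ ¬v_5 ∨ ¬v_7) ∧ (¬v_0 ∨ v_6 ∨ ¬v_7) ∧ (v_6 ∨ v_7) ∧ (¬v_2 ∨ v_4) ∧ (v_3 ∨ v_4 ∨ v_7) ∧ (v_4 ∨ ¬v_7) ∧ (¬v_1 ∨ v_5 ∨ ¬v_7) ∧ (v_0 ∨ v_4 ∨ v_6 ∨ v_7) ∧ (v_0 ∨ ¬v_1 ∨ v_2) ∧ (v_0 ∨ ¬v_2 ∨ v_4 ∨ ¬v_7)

Case v_4 = True:
  Clause (¬v_4) is falsified — contradiction.
Case v_4 = False:
  (v_2) forces v_2 = True.
  Clause (¬v_2 ∨ v_4) is falsified — contradiction.
Both cases fail, so the formula is unsatisfiable.

No satisfying assignment exists.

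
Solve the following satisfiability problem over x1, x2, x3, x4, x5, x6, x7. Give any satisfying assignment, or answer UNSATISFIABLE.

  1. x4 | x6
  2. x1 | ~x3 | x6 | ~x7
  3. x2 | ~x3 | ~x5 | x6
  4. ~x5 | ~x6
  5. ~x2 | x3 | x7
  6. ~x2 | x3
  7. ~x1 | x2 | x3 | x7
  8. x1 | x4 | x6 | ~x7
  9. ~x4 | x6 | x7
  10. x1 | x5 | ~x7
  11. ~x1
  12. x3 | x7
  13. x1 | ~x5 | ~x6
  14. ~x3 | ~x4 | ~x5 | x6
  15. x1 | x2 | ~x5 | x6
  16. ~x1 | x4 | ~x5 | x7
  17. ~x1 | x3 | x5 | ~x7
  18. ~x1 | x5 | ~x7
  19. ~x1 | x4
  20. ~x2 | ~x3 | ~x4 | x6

x1 = False, x2 = True, x3 = True, x4 = True, x5 = False, x6 = True, x7 = False

Unit clause (~x1) forces x1 = False.
Set x2 = True.
  then (~x2 | x3) forces x3 = True.
Set x4 = True.
  then (~x2 | ~x3 | ~x4 | x6) forces x6 = True.
  then (~x5 | ~x6) forces x5 = False.
  then (x1 | x5 | ~x7) forces x7 = False.
All clauses satisfied.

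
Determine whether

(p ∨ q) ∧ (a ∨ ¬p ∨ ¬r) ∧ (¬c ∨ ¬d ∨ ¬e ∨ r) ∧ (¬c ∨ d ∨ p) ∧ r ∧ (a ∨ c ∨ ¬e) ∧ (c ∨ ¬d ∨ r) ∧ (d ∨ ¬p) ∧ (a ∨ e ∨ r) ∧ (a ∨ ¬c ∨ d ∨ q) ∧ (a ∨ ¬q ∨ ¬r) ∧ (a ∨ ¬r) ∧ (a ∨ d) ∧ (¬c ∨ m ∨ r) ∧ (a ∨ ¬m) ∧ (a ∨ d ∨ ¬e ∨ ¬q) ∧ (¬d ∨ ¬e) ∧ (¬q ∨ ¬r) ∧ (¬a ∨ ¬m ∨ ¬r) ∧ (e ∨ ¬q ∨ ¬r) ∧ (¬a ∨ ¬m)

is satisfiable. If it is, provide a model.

Unit clause (r) forces r = True.
In (a ∨ ¬r) only a is left, so a = True.
In (¬q ∨ ¬r) only ¬q is left, so q = False.
In (¬a ∨ ¬m ∨ ¬r) only ¬m is left, so m = False.
In (p ∨ q) only p is left, so p = True.
In (d ∨ ¬p) only d is left, so d = True.
In (¬d ∨ ¬e) only ¬e is left, so e = False.
Set c = True.
All clauses satisfied.

a = True; c = True; r = True; q = False; p = True; m = False; e = False; d = True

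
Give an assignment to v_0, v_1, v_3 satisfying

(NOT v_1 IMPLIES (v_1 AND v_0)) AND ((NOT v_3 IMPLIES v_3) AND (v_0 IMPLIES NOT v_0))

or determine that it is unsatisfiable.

v_0: False, v_1: True, v_3: True

  NOT v_1 IMPLIES (v_1 AND v_0) = True
    NOT v_1 = False
    v_1 AND v_0 = False
  (NOT v_3 IMPLIES v_3) AND (v_0 IMPLIES NOT v_0) = True
    NOT v_3 IMPLIES v_3 = True
      NOT v_3 = False
    v_0 IMPLIES NOT v_0 = True
      NOT v_0 = True
Both conjuncts True, so the formula holds.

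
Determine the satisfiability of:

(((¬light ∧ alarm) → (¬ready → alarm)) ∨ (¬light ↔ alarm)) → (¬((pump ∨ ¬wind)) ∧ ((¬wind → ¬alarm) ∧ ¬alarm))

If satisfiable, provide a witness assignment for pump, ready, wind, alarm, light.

pump=F, ready=F, wind=T, alarm=F, light=F

  (((¬light ∧ alarm) → (¬ready → alarm)) ∨ (¬light ↔ alarm)) → (¬((pump ∨ ¬wind)) ∧ ((¬wind → ¬alarm) ∧ ¬alarm)) = True
    ((¬light ∧ alarm) → (¬ready → alarm)) ∨ (¬light ↔ alarm) = True
      (¬light ∧ alarm) → (¬ready → alarm) = True
        ¬light ∧ alarm = False
          ¬light = True
        ¬ready → alarm = False
          ¬ready = True
      ¬light ↔ alarm = False
        ¬light = True
    ¬((pump ∨ ¬wind)) ∧ ((¬wind → ¬alarm) ∧ ¬alarm) = True
      ¬((pump ∨ ¬wind)) = True
        pump ∨ ¬wind = False
          ¬wind = False
      (¬wind → ¬alarm) ∧ ¬alarm = True
        ¬wind → ¬alarm = True
          ¬wind = False
          ¬alarm = True
        ¬alarm = True
The formula evaluates to True.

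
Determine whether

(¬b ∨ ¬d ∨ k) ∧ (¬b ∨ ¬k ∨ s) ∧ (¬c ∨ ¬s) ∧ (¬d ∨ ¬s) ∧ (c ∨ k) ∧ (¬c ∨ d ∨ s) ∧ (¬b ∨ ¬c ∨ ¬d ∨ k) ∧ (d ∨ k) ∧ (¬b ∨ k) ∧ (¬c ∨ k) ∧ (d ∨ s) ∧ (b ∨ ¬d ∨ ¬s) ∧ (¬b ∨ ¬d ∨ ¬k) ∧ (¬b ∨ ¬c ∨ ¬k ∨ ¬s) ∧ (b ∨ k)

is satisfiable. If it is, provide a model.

d = False; s = True; c = False; k = True; b = True

Set d = False.
  then (d ∨ k) forces k = True.
  then (d ∨ s) forces s = True.
  then (¬c ∨ ¬s) forces c = False.
Set b = True.
All clauses satisfied.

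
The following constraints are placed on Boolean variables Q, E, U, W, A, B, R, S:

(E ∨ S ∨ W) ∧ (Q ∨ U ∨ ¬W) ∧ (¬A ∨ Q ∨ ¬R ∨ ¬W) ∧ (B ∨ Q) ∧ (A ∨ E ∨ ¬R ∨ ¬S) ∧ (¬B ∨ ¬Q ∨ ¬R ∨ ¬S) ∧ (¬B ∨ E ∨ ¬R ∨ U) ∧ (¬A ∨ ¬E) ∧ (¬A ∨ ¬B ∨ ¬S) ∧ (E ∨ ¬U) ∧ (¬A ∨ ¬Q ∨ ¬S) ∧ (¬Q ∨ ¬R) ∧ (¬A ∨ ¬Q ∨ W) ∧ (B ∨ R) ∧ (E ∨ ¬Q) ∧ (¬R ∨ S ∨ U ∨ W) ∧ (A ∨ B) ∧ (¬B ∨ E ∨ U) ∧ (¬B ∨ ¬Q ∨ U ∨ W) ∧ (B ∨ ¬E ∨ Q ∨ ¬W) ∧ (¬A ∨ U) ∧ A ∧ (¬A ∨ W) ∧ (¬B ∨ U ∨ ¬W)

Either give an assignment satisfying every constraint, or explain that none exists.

Unsatisfiable — no assignment works.

Case A = True:
  (¬A ∨ ¬E) forces E = False.
  (E ∨ ¬U) forces U = False.
  Clause (¬A ∨ U) is falsified — contradiction.
Case A = False:
  Clause (A) is falsified — contradiction.
Both cases fail, so the formula is unsatisfiable.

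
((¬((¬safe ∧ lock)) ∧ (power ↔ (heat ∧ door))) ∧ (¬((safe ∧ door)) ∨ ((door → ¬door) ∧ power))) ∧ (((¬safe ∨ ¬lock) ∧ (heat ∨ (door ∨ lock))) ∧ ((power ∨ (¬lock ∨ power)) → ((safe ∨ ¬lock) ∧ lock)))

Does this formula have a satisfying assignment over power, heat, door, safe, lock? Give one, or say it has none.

Case lock = True: the formula simplifies to ((¬(¬safe) ∧ (power ↔ (heat ∧ door))) ∧ (¬((safe ∧ door)) ∨ ((door → ¬door) ∧ power))) ∧ (¬safe ∧ ((power ∨ power) → safe)).
  safe = True: the conjunct ¬safe is False.
  safe = False: the conjunct ¬(¬safe) becomes ¬(¬False) = False.
Case lock = False: the conjunct (power ∨ (¬lock ∨ power)) → ((safe ∨ ¬lock) ∧ lock) becomes (power ∨ True) → (True ∧ False) = False.
Both cases fail — unsatisfiable.

The formula is unsatisfiable.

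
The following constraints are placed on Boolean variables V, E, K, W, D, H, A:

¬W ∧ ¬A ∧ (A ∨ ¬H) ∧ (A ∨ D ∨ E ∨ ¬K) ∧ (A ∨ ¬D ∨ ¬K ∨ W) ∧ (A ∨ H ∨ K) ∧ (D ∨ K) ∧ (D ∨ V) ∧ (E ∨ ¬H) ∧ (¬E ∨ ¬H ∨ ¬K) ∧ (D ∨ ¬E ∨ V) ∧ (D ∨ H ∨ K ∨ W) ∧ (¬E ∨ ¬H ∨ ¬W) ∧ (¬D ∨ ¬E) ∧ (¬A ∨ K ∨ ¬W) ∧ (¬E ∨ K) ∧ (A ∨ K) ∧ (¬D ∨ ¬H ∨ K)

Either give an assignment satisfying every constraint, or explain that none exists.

V: True, E: True, K: True, W: False, D: False, H: False, A: False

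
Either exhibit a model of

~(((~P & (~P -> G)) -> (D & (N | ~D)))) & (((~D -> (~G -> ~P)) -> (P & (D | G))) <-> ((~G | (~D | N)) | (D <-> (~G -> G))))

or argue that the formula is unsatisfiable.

Case P = True: the conjunct ~(((~P & (~P -> G)) -> (D & (N | ~D)))) becomes ~((False -> (D & (N | ~D)))) = False.
Case P = False: the formula simplifies to ~((G -> (D & (N | ~D)))) & ~(((~G | (~D | N)) | (D <-> (~G -> G)))).
  D = True: simplifies to ~((G -> N)) & ~(((~G | N) | (~G -> G))).
    G = True: the conjunct ~(((~G | N) | (~G -> G))) becomes ~((N | True)) = False.
    G = False: the conjunct ~((G -> N)) becomes ~((False -> N)) = False.
  D = False: the conjunct ~(((~G | (~D | N)) | (D <-> (~G -> G)))) becomes ~((True | ~((~G -> G)))) = False.
Both cases fail — unsatisfiable.

The formula is unsatisfiable.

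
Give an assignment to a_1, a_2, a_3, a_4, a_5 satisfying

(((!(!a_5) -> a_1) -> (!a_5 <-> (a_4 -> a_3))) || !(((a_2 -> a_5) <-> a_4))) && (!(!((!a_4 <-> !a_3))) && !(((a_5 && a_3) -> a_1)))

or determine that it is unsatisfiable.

a_1 = False, a_2 = False, a_3 = True, a_4 = True, a_5 = True

  ((!(!a_5) -> a_1) -> (!a_5 <-> (a_4 -> a_3))) || !(((a_2 -> a_5) <-> a_4)) = True
    (!(!a_5) -> a_1) -> (!a_5 <-> (a_4 -> a_3)) = True
      !(!a_5) -> a_1 = False
        !(!a_5) = True
          !a_5 = False
      !a_5 <-> (a_4 -> a_3) = False
        !a_5 = False
        a_4 -> a_3 = True
    !(((a_2 -> a_5) <-> a_4)) = False
      (a_2 -> a_5) <-> a_4 = True
        a_2 -> a_5 = True
  !(!((!a_4 <-> !a_3))) && !(((a_5 && a_3) -> a_1)) = True
    !(!((!a_4 <-> !a_3))) = True
      !((!a_4 <-> !a_3)) = False
        !a_4 <-> !a_3 = True
          !a_4 = False
          !a_3 = False
    !(((a_5 && a_3) -> a_1)) = True
      (a_5 && a_3) -> a_1 = False
        a_5 && a_3 = True
Both conjuncts True, so the formula holds.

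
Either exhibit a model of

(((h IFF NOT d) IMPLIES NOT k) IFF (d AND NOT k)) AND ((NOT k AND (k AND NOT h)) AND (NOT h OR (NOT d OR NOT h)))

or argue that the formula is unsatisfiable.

No satisfying assignment exists.

Case k = True: the conjunct NOT k is False.
Case k = False: the conjunct k is False.
Both cases fail — unsatisfiable.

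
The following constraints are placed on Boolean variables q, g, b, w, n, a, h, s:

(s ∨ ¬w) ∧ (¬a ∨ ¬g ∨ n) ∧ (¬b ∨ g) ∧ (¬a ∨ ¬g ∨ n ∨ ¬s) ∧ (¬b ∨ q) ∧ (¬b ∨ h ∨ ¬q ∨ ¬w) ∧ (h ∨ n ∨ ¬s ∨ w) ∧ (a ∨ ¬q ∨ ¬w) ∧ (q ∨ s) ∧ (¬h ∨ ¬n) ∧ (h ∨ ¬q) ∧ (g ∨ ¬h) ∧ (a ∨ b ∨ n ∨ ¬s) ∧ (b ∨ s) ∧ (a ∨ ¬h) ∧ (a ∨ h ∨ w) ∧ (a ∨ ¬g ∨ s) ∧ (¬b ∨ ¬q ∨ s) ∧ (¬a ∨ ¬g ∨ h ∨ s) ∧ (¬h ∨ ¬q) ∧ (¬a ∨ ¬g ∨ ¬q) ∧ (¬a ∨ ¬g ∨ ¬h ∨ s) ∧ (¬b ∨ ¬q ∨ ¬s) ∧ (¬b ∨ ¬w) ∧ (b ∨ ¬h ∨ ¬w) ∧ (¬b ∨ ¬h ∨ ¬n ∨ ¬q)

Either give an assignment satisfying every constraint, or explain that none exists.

q: False, g: False, b: False, w: True, n: True, a: False, h: False, s: True

Try q = True:
  (h ∨ ¬q) forces h = True.
  clause (¬h ∨ ¬q) is falsified — backtrack.
So q = False.
  then (¬b ∨ q) forces b = False.
  then (q ∨ s) forces s = True.
Set g = False.
  then (g ∨ ¬h) forces h = False.
Set w = True.
Set n = True.
Set a = False.
All clauses satisfied.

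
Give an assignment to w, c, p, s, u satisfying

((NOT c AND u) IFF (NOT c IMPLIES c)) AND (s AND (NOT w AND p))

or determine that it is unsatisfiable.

w: False, c: False, p: True, s: True, u: False

  (NOT c AND u) IFF (NOT c IMPLIES c) = True
    NOT c AND u = False
      NOT c = True
    NOT c IMPLIES c = False
      NOT c = True
  s AND (NOT w AND p) = True
    NOT w AND p = True
      NOT w = True
Both conjuncts True, so the formula holds.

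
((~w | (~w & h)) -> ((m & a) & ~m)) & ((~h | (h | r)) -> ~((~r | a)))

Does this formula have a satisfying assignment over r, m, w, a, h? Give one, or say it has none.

r=T, m=T, w=T, a=F, h=T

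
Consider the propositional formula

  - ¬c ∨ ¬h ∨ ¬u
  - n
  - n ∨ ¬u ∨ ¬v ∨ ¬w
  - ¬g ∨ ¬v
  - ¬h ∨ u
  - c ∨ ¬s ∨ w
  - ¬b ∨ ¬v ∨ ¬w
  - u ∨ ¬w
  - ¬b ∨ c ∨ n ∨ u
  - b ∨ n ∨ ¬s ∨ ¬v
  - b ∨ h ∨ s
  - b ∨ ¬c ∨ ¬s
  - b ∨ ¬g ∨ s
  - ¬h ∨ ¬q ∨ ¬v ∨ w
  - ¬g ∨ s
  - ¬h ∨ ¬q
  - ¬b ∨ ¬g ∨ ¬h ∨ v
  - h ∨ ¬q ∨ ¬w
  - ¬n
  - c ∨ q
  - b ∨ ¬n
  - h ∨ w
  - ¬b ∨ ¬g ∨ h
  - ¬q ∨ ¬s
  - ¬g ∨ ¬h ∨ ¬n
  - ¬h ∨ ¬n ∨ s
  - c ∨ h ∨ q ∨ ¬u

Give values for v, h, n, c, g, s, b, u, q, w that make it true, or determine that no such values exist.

Case n = True:
  Clause (¬n) is falsified — contradiction.
Case n = False:
  Clause (n) is falsified — contradiction.
Both cases fail, so the formula is unsatisfiable.

Unsatisfiable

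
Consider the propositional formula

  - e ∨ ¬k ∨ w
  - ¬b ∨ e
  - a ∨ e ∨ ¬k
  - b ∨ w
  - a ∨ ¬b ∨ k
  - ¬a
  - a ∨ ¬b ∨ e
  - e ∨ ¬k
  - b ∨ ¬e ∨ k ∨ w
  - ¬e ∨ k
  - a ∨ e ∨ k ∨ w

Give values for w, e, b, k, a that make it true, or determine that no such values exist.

w = True, e = True, b = False, k = True, a = False

Unit clause (¬a) forces a = False.
Set w = True.
Set e = True.
  then (¬e ∨ k) forces k = True.
Set b = False.
All clauses satisfied.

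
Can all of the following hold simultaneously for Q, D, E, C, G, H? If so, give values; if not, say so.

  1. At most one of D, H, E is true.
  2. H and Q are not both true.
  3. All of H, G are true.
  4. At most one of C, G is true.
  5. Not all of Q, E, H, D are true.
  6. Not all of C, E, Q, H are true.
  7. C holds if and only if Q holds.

Q=F, D=F, E=F, C=F, G=T, H=T

  (1) {D, H, E}: 1 true — at most one ✓
  (2) H=T, Q=F — not both ✓
  (3) {H, G}: all 2 true ✓
  (4) {C, G}: 1 true — at most one ✓
  (5) {Q, E, H, D}: 1/4 true — not all ✓
  (6) {C, E, Q, H}: 1/4 true — not all ✓
  (7) C=F, Q=F — same ✓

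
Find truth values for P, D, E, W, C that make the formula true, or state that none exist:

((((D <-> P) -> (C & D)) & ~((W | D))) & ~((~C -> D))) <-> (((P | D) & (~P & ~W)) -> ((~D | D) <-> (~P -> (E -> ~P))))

P: True, D: False, E: True, W: False, C: False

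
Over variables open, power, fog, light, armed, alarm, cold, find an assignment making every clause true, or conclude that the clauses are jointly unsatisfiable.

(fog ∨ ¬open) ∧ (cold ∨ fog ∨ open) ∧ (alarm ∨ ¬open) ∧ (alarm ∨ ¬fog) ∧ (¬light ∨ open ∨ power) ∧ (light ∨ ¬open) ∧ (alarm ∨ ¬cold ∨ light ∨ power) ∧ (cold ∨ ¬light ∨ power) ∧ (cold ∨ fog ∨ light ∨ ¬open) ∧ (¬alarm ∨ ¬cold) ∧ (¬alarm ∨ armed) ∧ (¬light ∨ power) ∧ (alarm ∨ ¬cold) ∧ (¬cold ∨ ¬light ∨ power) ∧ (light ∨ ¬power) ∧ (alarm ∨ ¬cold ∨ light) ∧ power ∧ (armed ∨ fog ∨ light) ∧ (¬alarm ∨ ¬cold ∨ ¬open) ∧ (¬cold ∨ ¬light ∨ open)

Unit clause (power) forces power = True.
In (light ∨ ¬power) only light is left, so light = True.
Set open = True.
  then (fog ∨ ¬open) forces fog = True.
  then (alarm ∨ ¬open) forces alarm = True.
  then (¬alarm ∨ ¬cold) forces cold = False.
  then (¬alarm ∨ armed) forces armed = True.
All clauses satisfied.

open = True, power = True, fog = True, light = True, armed = True, alarm = True, cold = False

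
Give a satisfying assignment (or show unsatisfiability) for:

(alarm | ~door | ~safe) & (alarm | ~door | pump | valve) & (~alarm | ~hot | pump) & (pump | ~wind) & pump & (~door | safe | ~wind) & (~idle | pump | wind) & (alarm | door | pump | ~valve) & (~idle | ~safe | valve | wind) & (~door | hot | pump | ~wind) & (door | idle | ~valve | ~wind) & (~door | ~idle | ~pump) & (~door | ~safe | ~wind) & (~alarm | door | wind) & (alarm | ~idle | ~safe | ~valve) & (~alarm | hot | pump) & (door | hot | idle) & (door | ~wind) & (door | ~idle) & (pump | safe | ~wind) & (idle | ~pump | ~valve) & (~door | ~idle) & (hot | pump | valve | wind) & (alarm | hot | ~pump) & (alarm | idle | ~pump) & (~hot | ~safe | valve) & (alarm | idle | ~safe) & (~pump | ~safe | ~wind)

safe = False; idle = False; valve = False; alarm = True; pump = True; wind = False; door = True; hot = True

Unit clause (pump) forces pump = True.
Set safe = False.
Set idle = False.
  then (idle | ~pump | ~valve) forces valve = False.
  then (alarm | idle | ~pump) forces alarm = True.
Set wind = False.
  then (~alarm | door | wind) forces door = True.
Set hot = True.
All clauses satisfied.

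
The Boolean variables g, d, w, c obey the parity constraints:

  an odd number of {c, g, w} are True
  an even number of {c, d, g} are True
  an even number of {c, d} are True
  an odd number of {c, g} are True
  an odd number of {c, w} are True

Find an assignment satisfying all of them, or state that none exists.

g = False, d = True, w = False, c = True

{c, g, w}: 1 true → odd ✓
{c, d, g}: 2 true → even ✓
{c, d}: 2 true → even ✓
{c, g}: 1 true → odd ✓
{c, w}: 1 true → odd ✓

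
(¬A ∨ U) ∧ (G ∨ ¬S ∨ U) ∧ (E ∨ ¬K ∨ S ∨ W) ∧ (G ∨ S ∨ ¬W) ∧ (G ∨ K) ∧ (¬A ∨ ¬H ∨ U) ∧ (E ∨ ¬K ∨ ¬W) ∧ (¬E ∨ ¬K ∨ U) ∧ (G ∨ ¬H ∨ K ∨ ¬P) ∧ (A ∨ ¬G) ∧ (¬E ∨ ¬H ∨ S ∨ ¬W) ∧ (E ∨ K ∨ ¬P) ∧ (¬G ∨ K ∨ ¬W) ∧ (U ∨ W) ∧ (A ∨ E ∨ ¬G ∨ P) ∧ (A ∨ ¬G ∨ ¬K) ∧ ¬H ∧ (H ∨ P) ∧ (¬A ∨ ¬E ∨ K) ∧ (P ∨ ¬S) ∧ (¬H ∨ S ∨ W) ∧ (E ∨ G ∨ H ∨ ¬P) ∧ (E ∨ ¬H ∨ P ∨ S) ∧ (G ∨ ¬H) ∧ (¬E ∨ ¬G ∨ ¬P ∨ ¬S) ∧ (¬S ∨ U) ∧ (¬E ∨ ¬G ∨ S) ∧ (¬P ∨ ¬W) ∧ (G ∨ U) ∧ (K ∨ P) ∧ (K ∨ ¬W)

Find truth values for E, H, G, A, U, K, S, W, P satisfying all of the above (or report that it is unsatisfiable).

Unit clause (¬H) forces H = False.
In (H ∨ P) only P is left, so P = True.
In (¬P ∨ ¬W) only ¬W is left, so W = False.
In (U ∨ W) only U is left, so U = True.
Set E = True.
Try G = True:
  (A ∨ ¬G) forces A = True.
  (¬A ∨ ¬E ∨ K) forces K = True.
  (¬E ∨ ¬G ∨ ¬P ∨ ¬S) forces S = False.
  clause (¬E ∨ ¬G ∨ S) is falsified — backtrack.
So G = False.
  then (G ∨ K) forces K = True.
Set A = False.
Set S = False.
All clauses satisfied.

E = True, H = False, G = False, A = False, U = True, K = True, S = False, W = False, P = True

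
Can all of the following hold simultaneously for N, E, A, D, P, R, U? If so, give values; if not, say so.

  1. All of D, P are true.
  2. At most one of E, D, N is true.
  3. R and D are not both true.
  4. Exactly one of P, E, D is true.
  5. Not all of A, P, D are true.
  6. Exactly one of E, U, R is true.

Unsatisfiable — no assignment works.

Case D = True:
  (1) forces P = True.
  Constraint (4) is violated (P=T, D=T) — contradiction.
Case D = False:
  Constraint (1) is violated (D=F) — contradiction.
Both cases fail — unsatisfiable.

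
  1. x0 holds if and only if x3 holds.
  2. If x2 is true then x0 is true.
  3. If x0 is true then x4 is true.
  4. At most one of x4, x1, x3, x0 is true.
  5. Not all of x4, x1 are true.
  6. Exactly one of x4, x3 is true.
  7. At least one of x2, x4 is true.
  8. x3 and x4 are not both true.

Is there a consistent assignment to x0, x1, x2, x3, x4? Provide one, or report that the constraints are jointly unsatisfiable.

x0: False, x1: False, x2: False, x3: False, x4: True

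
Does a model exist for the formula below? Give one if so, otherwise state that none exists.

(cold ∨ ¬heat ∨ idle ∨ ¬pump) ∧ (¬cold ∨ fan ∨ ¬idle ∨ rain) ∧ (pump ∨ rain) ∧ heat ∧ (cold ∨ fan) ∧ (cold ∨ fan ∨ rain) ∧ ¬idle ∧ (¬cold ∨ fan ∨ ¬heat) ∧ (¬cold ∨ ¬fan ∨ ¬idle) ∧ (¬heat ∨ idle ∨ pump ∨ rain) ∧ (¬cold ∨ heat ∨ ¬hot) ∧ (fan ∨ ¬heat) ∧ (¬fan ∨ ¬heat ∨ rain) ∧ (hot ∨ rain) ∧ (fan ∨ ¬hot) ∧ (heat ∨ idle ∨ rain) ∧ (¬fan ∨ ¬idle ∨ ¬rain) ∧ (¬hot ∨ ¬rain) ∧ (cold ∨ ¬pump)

Unit clause (heat) forces heat = True.
Unit clause (¬idle) forces idle = False.
In (fan ∨ ¬heat) only fan is left, so fan = True.
In (¬fan ∨ ¬heat ∨ rain) only rain is left, so rain = True.
In (¬hot ∨ ¬rain) only ¬hot is left, so hot = False.
Set pump = True.
  then (cold ∨ ¬heat ∨ idle ∨ ¬pump) forces cold = True.
All clauses satisfied.

pump=T; cold=T; rain=T; idle=F; heat=T; fan=T; hot=F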